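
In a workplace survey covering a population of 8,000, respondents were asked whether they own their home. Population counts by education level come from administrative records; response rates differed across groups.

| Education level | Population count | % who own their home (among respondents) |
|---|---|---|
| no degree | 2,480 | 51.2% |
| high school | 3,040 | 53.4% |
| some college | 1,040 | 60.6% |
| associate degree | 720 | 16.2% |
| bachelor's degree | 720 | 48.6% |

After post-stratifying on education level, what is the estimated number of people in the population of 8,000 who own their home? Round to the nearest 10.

3,990

Each cell contributes its population count × the respondent rate:
  no degree: 2,480 × 51.2% = 1269.76
  high school: 3,040 × 53.4% = 1623.36
  some college: 1,040 × 60.6% = 630.24
  associate degree: 720 × 16.2% = 116.64
  bachelor's degree: 720 × 48.6% = 349.92
Estimated total = 3989.92 → 3,990.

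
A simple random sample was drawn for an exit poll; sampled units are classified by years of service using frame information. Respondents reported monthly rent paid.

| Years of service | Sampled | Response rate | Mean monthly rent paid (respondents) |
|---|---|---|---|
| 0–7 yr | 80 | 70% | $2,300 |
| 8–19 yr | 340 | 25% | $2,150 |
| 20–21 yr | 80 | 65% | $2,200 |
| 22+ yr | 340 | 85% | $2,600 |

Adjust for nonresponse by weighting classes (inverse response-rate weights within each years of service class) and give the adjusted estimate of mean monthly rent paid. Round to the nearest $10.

$2,350

Inverse-response-rate weighting restores each class to its sampled count, so class totals weight by n_sampled:
  0–7 yr: 80 × 2300 = 184,000
  8–19 yr: 340 × 2150 = 731,000
  20–21 yr: 80 × 2200 = 176,000
  22+ yr: 340 × 2600 = 884,000
Adjusted estimate = 1,975,000 / 840 = 2351.19 → $2,350.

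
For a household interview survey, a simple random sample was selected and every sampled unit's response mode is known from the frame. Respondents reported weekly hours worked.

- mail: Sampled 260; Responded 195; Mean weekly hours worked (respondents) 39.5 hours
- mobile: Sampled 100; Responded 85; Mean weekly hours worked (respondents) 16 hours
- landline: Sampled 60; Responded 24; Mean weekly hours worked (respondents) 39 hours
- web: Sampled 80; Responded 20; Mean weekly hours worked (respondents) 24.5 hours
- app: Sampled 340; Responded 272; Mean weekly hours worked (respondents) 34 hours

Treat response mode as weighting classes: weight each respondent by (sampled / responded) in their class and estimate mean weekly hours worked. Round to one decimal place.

Response rates by class: mail 195/260 = 75%, mobile 85/100 = 85%, landline 24/60 = 40%, web 20/80 = 25%, app 272/340 = 80%.
Inverse-response-rate weighting restores each class to its sampled count, so class totals weight by n_sampled:
  mail: 260 × 39.5 = 10,270
  mobile: 100 × 16 = 1600
  landline: 60 × 39 = 2340
  web: 80 × 24.5 = 1960
  app: 340 × 34 = 11,560
Adjusted estimate = 27,730 / 840 = 33.0119 → 33.0.

33.0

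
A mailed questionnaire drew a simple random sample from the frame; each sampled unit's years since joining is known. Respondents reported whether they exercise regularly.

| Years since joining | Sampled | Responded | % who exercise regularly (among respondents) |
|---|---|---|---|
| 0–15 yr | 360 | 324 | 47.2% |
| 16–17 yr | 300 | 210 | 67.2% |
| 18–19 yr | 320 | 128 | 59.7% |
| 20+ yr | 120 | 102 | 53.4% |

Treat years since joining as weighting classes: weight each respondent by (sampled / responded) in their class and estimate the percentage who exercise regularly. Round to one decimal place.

Response rates by class: 0–15 yr 324/360 = 90%, 16–17 yr 210/300 = 70%, 18–19 yr 128/320 = 40%, 20+ yr 102/120 = 85%.
Each respondent's weight = sampled/responded in their class; summing within a class gives n_sampled, so:
  0–15 yr: 360 × 47.2 = 16,992
  16–17 yr: 300 × 67.2 = 20,160
  18–19 yr: 320 × 59.7 = 19,104
  20+ yr: 120 × 53.4 = 6408
Adjusted estimate = 62,664 / 1,100 = 56.9673 → 57.0%.

57.0%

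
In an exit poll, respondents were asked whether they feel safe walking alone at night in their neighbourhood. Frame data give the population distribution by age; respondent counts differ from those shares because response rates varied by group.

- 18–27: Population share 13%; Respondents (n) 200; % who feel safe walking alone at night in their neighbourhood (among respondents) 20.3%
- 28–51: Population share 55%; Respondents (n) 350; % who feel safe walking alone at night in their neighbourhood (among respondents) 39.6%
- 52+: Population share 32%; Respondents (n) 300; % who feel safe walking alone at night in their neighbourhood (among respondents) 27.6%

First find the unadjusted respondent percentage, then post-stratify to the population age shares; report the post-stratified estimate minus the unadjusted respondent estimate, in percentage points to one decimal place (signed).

+2.4 percentage points

Naive respondent-only estimate (weights = respondent counts):
  (200/850)×20.3 + (350/850)×39.6 + (300/850)×27.6 = 30.8235%
Post-stratified estimate weights by population shares:
  0.13×20.3 + 0.55×39.6 + 0.32×27.6 = 33.251%
Difference = 33.251 − 30.8235 = 2.4275 pp.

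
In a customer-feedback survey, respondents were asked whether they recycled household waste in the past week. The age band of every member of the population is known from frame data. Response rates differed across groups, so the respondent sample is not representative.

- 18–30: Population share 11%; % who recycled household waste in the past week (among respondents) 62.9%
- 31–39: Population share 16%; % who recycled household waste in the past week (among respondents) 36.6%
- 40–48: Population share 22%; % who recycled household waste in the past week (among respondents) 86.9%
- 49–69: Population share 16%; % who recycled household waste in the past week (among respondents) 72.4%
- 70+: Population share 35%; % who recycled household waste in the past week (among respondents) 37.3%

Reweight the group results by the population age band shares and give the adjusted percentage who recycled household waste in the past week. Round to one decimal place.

Weight each group's respondent value by its population share:
  18–30: 0.11 × 62.9 = 6.919
  31–39: 0.16 × 36.6 = 5.856
  40–48: 0.22 × 86.9 = 19.118
  49–69: 0.16 × 72.4 = 11.584
  70+: 0.35 × 37.3 = 13.055
Post-stratified estimate = 56.532 → 56.5%.

56.5%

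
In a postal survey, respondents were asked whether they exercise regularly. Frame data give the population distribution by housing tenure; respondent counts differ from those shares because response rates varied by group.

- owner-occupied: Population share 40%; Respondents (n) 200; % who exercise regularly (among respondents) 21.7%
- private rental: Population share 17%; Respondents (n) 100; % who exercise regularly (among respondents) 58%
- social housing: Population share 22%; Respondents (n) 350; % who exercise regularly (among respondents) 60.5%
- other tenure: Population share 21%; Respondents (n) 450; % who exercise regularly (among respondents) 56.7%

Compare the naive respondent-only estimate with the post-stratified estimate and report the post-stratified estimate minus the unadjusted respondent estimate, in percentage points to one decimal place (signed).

Without adjustment, the pooled respondent share is:
  (200/1100)×21.7 + (100/1100)×58 + (350/1100)×60.5 + (450/1100)×56.7 = 51.6636%
Post-stratified estimate weights by population shares:
  0.4×21.7 + 0.17×58 + 0.22×60.5 + 0.21×56.7 = 43.757%
Difference = 43.757 − 51.6636 = -7.9066 pp.

-7.9 percentage points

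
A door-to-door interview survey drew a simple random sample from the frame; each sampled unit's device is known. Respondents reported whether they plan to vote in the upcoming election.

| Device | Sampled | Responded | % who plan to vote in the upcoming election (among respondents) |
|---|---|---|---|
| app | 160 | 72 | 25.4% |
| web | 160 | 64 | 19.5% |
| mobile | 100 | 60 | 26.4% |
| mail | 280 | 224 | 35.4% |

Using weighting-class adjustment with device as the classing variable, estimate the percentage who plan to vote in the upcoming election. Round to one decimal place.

Class response rates: app 72/160 = 45%, web 64/160 = 40%, mobile 60/100 = 60%, mail 224/280 = 80%.
Each respondent's weight = sampled/responded in their class; summing within a class gives n_sampled, so:
  app: 160 × 25.4 = 4064
  web: 160 × 19.5 = 3120
  mobile: 100 × 26.4 = 2640
  mail: 280 × 35.4 = 9912
Adjusted estimate = 19,736 / 700 = 28.1943 → 28.2%.

28.2%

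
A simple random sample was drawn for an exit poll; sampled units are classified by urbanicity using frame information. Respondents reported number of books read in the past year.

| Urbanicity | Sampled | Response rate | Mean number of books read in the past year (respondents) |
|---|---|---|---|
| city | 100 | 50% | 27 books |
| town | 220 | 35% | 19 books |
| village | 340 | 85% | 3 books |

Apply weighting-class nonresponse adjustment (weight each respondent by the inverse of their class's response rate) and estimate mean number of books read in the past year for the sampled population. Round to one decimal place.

Weighting each respondent by the inverse class response rate inflates each class back to its sampled size, so the class weight is n_sampled:
  city: 100 × 27 = 2700
  town: 220 × 19 = 4180
  village: 340 × 3 = 1020
Adjusted estimate = 7900 / 660 = 11.9697 → 12.0.

12.0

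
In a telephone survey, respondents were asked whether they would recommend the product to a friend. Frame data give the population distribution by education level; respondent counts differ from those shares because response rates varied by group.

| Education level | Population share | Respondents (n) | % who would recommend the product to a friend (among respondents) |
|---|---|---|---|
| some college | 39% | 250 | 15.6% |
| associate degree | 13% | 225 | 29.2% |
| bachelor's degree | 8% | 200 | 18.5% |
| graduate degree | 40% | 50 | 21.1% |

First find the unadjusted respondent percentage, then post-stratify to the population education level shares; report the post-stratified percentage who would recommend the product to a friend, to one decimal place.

Naive respondent-only estimate (weights = respondent counts):
  (250/725)×15.6 + (225/725)×29.2 + (200/725)×18.5 + (50/725)×21.1 = 21%
Post-stratified estimate weights by population shares:
  0.39×15.6 + 0.13×29.2 + 0.08×18.5 + 0.4×21.1 = 19.8%

19.8%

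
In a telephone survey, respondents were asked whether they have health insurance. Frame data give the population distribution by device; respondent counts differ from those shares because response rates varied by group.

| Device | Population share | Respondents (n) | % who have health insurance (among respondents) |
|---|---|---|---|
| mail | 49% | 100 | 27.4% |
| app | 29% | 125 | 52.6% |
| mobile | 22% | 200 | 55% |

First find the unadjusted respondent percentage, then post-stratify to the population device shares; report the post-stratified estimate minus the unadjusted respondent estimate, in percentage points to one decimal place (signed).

Naive respondent-only estimate (weights = respondent counts):
  (100/425)×27.4 + (125/425)×52.6 + (200/425)×55 = 47.8%
Reweighting by population device shares:
  0.49×27.4 + 0.29×52.6 + 0.22×55 = 40.78%
Difference = 40.78 − 47.8 = -7.02 pp.

-7.0 percentage points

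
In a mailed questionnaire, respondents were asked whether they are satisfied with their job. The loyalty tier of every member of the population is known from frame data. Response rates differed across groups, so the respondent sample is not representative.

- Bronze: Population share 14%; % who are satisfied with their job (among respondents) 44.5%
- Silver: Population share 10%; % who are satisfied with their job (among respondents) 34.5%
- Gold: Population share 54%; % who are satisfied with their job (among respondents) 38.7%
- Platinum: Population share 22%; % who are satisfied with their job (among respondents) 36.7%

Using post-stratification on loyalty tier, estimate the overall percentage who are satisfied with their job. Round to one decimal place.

Weight each group's respondent value by its population share:
  Bronze: 0.14 × 44.5 = 6.23
  Silver: 0.1 × 34.5 = 3.45
  Gold: 0.54 × 38.7 = 20.898
  Platinum: 0.22 × 36.7 = 8.074
Post-stratified estimate = 38.652 → 38.7%.

38.7%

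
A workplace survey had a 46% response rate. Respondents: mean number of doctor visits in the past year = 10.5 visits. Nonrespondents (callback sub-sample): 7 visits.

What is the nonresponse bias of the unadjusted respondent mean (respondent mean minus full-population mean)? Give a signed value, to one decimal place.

Nonresponse fraction = 1 − 0.46 = 0.54.
Bias = (nonresponse fraction) × (respondent mean − nonrespondent mean)
     = 0.54 × (10.5 − 7) = 0.54 × 3.5 = 1.89.

+1.9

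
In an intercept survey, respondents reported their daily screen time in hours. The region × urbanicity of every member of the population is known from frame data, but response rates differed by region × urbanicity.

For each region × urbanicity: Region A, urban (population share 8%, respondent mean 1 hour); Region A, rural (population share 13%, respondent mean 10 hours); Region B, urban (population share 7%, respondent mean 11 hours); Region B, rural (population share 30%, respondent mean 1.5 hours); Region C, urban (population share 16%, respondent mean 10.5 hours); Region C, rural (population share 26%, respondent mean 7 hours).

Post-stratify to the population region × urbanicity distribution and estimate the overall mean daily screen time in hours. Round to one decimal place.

6.1

Each cell contributes population-share × respondent value:
  Region A, urban: 0.08 × 1 = 0.08
  Region A, rural: 0.13 × 10 = 1.3
  Region B, urban: 0.07 × 11 = 0.77
  Region B, rural: 0.3 × 1.5 = 0.45
  Region C, urban: 0.16 × 10.5 = 1.68
  Region C, rural: 0.26 × 7 = 1.82
Post-stratified estimate = 6.1 → 6.1.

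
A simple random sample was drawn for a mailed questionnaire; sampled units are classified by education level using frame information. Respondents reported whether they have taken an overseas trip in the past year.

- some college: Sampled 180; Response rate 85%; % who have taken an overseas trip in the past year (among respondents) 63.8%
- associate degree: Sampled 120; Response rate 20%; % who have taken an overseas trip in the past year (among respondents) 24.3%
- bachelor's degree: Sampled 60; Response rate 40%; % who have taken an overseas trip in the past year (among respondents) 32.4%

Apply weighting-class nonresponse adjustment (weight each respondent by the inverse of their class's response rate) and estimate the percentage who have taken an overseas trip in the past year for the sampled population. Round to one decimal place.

Weighting each respondent by the inverse class response rate inflates each class back to its sampled size, so the class weight is n_sampled:
  some college: 180 × 63.8 = 11,484
  associate degree: 120 × 24.3 = 2916
  bachelor's degree: 60 × 32.4 = 1944
Adjusted estimate = 16,344 / 360 = 45.4 → 45.4%.

45.4%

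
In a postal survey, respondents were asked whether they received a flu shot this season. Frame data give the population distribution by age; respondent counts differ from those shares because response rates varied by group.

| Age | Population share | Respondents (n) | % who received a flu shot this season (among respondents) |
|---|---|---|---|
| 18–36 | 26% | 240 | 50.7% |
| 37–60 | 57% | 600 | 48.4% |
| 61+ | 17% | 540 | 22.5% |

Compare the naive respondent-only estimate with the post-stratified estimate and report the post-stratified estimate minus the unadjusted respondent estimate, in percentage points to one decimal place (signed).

Without adjustment, the pooled respondent share is:
  (240/1380)×50.7 + (600/1380)×48.4 + (540/1380)×22.5 = 38.6652%
Post-stratified estimate weights by population shares:
  0.26×50.7 + 0.57×48.4 + 0.17×22.5 = 44.595%
Difference = 44.595 − 38.6652 = 5.9298 pp.

+5.9 percentage points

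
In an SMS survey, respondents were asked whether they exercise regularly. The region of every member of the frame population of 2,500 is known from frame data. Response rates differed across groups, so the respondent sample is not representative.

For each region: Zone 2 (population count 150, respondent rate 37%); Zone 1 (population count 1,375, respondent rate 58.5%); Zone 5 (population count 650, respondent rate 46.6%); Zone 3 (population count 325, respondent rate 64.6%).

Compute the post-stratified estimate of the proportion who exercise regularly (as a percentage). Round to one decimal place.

54.9%

Weight each group's respondent value by its population share:
  Zone 2: (150/2,500) × 37 = 2.22
  Zone 1: (1,375/2,500) × 58.5 = 32.175
  Zone 5: (650/2,500) × 46.6 = 12.116
  Zone 3: (325/2,500) × 64.6 = 8.398
Post-stratified estimate = 54.909 → 54.9%.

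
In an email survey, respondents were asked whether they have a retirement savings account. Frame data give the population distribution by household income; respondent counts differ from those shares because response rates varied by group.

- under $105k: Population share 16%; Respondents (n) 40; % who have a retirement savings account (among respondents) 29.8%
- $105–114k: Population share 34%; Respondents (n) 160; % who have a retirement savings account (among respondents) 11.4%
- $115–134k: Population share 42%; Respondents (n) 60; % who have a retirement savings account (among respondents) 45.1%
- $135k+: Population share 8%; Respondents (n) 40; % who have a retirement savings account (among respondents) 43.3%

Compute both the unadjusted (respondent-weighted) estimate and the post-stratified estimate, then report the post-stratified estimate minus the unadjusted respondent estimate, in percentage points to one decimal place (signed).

+6.2 percentage points

Unadjusted (pooled respondent) estimate weights by respondent counts:
  (40/300)×29.8 + (160/300)×11.4 + (60/300)×45.1 + (40/300)×43.3 = 24.8467%
Post-stratified estimate weights by population shares:
  0.16×29.8 + 0.34×11.4 + 0.42×45.1 + 0.08×43.3 = 31.05%
Difference = 31.05 − 24.8467 = 6.2033 pp.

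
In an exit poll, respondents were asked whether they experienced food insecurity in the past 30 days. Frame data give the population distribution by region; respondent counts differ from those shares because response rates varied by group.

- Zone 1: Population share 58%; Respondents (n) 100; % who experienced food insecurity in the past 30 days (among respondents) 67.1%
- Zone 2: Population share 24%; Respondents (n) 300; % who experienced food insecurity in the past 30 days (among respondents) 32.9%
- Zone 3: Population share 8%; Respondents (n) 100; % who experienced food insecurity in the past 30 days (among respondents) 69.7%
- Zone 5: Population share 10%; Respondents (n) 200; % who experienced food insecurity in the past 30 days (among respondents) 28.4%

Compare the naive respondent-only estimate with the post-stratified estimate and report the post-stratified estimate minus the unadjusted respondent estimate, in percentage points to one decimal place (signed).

+13.5 percentage points

Naive respondent-only estimate (weights = respondent counts):
  (100/700)×67.1 + (300/700)×32.9 + (100/700)×69.7 + (200/700)×28.4 = 41.7571%
Post-stratified estimate weights by population shares:
  0.58×67.1 + 0.24×32.9 + 0.08×69.7 + 0.1×28.4 = 55.23%
Difference = 55.23 − 41.7571 = 13.4729 pp.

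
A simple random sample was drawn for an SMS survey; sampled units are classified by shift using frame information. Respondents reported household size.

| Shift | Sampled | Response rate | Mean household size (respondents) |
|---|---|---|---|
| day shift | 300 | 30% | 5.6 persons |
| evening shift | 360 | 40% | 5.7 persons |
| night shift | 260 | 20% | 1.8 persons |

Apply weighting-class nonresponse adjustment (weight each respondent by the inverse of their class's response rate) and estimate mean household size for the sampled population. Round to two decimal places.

4.57

Inverse-response-rate weighting restores each class to its sampled count, so class totals weight by n_sampled:
  day shift: 300 × 5.6 = 1680
  evening shift: 360 × 5.7 = 2052
  night shift: 260 × 1.8 = 468
Adjusted estimate = 4200 / 920 = 4.56522 → 4.57.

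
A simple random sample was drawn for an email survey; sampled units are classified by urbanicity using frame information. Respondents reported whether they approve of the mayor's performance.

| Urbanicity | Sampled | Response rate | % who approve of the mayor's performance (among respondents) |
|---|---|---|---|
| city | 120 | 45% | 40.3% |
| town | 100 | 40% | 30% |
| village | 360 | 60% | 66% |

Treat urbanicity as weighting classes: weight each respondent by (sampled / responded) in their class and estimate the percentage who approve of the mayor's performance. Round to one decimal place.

54.5%

Each respondent's weight = sampled/responded in their class; summing within a class gives n_sampled, so:
  city: 120 × 40.3 = 4836
  town: 100 × 30 = 3000
  village: 360 × 66 = 23,760
Adjusted estimate = 31,596 / 580 = 54.4759 → 54.5%.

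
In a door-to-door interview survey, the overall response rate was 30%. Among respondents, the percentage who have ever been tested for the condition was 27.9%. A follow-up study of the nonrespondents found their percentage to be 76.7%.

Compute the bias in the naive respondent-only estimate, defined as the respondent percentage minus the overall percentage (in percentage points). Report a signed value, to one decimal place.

Nonresponse fraction = 1 − 0.3 = 0.7.
Bias = (nonresponse fraction) × (respondent percentage − nonrespondent percentage)
     = 0.7 × (27.9 − 76.7) = 0.7 × -48.8 = -34.16.

-34.2 percentage points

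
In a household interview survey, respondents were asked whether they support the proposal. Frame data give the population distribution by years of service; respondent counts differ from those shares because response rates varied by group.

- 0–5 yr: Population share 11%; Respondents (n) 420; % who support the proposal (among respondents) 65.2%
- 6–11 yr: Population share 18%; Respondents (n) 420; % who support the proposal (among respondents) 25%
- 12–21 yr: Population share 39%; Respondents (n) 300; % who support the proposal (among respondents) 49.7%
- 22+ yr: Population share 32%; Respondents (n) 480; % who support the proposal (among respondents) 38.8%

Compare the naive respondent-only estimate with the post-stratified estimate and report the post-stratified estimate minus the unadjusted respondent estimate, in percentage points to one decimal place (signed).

-0.6 percentage points

Without adjustment, the pooled respondent share is:
  (420/1620)×65.2 + (420/1620)×25 + (300/1620)×49.7 + (480/1620)×38.8 = 44.0852%
Reweighting by population years of service shares:
  0.11×65.2 + 0.18×25 + 0.39×49.7 + 0.32×38.8 = 43.471%
Difference = 43.471 − 44.0852 = -0.6142 pp.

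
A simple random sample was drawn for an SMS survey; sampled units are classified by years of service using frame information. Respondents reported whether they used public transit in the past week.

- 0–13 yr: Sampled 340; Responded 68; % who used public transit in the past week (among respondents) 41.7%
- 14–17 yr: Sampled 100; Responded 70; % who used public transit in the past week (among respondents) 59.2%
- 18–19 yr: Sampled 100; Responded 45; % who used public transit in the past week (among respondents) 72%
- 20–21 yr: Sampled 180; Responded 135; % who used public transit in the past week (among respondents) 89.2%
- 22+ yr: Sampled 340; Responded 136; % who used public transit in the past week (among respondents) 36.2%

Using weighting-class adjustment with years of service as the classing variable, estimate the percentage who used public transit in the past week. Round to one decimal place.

52.5%

Class response rates: 0–13 yr 68/340 = 20%, 14–17 yr 70/100 = 70%, 18–19 yr 45/100 = 45%, 20–21 yr 135/180 = 75%, 22+ yr 136/340 = 40%.
Inverse-response-rate weighting restores each class to its sampled count, so class totals weight by n_sampled:
  0–13 yr: 340 × 41.7 = 14178
  14–17 yr: 100 × 59.2 = 5920
  18–19 yr: 100 × 72 = 7200
  20–21 yr: 180 × 89.2 = 16,056
  22+ yr: 340 × 36.2 = 12308
Adjusted estimate = 55,662 / 1,060 = 52.5113 → 52.5%.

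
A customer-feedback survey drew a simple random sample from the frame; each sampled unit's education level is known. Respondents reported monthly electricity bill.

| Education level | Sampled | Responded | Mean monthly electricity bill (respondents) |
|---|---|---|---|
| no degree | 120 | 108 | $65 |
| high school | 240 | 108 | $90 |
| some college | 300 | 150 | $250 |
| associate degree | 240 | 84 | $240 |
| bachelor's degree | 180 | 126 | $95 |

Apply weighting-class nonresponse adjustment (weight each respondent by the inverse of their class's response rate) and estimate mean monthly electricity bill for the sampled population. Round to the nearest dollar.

Class response rates: no degree 108/120 = 90%, high school 108/240 = 45%, some college 150/300 = 50%, associate degree 84/240 = 35%, bachelor's degree 126/180 = 70%.
With weight = n_sampled/n_responded per class, the weighted class total is n_sampled:
  no degree: 120 × 65 = 7800
  high school: 240 × 90 = 21,600
  some college: 300 × 250 = 75,000
  associate degree: 240 × 240 = 57,600
  bachelor's degree: 180 × 95 = 17,100
Adjusted estimate = 179,100 / 1,080 = 165.833 → $166.

$166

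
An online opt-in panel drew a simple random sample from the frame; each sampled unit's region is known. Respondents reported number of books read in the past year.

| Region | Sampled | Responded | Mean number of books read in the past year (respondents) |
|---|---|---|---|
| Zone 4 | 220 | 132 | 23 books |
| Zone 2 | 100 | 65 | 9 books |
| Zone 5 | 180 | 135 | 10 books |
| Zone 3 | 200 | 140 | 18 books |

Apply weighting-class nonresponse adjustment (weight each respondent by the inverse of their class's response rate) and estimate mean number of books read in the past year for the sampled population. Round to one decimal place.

16.2

Response rates by class: Zone 4 132/220 = 60%, Zone 2 65/100 = 65%, Zone 5 135/180 = 75%, Zone 3 140/200 = 70%.
With weight = n_sampled/n_responded per class, the weighted class total is n_sampled:
  Zone 4: 220 × 23 = 5060
  Zone 2: 100 × 9 = 900
  Zone 5: 180 × 10 = 1800
  Zone 3: 200 × 18 = 3600
Adjusted estimate = 11,360 / 700 = 16.2286 → 16.2.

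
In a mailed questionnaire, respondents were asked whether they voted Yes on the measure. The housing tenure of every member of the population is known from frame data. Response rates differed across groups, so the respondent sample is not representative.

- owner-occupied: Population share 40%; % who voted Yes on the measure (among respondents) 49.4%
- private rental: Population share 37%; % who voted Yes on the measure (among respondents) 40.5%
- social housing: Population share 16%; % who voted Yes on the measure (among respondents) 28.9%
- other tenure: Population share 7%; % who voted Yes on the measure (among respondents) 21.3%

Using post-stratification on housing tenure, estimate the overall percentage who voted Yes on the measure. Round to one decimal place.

40.9%

Reweight to the known housing tenure distribution:
  owner-occupied: 0.4 × 49.4 = 19.76
  private rental: 0.37 × 40.5 = 14.985
  social housing: 0.16 × 28.9 = 4.624
  other tenure: 0.07 × 21.3 = 1.491
Post-stratified estimate = 40.86 → 40.9%.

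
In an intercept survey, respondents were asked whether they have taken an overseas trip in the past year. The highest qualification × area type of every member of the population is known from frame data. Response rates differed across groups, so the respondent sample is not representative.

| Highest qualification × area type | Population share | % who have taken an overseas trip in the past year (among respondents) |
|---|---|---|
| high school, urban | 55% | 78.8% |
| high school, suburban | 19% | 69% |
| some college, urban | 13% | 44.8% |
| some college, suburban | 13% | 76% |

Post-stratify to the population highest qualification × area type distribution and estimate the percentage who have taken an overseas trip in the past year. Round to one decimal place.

72.2%

Post-stratification weights by population share, not respondent share:
  high school, urban: 0.55 × 78.8 = 43.34
  high school, suburban: 0.19 × 69 = 13.11
  some college, urban: 0.13 × 44.8 = 5.824
  some college, suburban: 0.13 × 76 = 9.88
Post-stratified estimate = 72.154 → 72.2%.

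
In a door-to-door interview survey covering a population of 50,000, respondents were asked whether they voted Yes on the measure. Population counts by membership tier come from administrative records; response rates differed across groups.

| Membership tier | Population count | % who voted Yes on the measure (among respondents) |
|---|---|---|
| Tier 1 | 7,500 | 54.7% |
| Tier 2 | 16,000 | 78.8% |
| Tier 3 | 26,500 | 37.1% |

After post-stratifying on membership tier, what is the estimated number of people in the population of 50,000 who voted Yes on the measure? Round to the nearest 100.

Apply each group's respondent rate to its population count:
  Tier 1: 7,500 × 54.7% = 4102.5
  Tier 2: 16,000 × 78.8% = 12,608
  Tier 3: 26,500 × 37.1% = 9831.5
Estimated total = 26,542 → 26,500.

26,500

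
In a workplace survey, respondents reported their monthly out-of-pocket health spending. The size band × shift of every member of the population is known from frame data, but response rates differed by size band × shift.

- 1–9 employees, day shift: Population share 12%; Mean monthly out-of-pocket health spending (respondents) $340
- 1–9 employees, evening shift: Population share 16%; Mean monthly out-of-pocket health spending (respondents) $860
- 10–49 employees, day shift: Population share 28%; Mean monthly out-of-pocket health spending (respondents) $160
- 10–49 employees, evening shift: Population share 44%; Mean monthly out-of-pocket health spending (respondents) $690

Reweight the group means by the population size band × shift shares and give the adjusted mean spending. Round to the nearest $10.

Reweight to the known size band × shift distribution:
  1–9 employees, day shift: 0.12 × 340 = 40.8
  1–9 employees, evening shift: 0.16 × 860 = 137.6
  10–49 employees, day shift: 0.28 × 160 = 44.8
  10–49 employees, evening shift: 0.44 × 690 = 303.6
Post-stratified estimate = 526.8 → $530.

$530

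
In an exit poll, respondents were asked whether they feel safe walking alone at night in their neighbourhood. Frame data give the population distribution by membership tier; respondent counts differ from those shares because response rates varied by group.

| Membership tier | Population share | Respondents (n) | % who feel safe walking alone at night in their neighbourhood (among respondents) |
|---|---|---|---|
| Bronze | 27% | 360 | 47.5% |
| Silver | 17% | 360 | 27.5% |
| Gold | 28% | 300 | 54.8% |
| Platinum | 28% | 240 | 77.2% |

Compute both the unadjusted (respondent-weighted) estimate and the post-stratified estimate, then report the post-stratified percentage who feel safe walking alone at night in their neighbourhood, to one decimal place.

54.5%

Without adjustment, the pooled respondent share is:
  (360/1260)×47.5 + (360/1260)×27.5 + (300/1260)×54.8 + (240/1260)×77.2 = 49.181%
Reweighting by population membership tier shares:
  0.27×47.5 + 0.17×27.5 + 0.28×54.8 + 0.28×77.2 = 54.46%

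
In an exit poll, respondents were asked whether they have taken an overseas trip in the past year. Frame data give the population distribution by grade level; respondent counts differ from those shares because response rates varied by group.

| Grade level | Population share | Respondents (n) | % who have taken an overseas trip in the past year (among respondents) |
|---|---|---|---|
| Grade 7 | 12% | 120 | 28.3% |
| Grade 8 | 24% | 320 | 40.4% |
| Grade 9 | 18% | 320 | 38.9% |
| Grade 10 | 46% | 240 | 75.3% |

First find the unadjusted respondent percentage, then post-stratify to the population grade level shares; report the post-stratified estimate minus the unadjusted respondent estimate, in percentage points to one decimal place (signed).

+7.9 percentage points

Unadjusted (pooled respondent) estimate weights by respondent counts:
  (120/1000)×28.3 + (320/1000)×40.4 + (320/1000)×38.9 + (240/1000)×75.3 = 46.844%
Reweighting by population grade level shares:
  0.12×28.3 + 0.24×40.4 + 0.18×38.9 + 0.46×75.3 = 54.732%
Difference = 54.732 − 46.844 = 7.888 pp.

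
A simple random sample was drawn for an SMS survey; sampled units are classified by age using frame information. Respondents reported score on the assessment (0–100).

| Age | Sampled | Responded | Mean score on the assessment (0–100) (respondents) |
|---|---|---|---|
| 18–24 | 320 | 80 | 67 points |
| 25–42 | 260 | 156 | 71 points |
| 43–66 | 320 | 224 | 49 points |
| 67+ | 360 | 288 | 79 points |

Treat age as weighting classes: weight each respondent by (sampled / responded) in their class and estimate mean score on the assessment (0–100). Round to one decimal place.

Class response rates: 18–24 80/320 = 25%, 25–42 156/260 = 60%, 43–66 224/320 = 70%, 67+ 288/360 = 80%.
Each respondent's weight = sampled/responded in their class; summing within a class gives n_sampled, so:
  18–24: 320 × 67 = 21,440
  25–42: 260 × 71 = 18,460
  43–66: 320 × 49 = 15,680
  67+: 360 × 79 = 28,440
Adjusted estimate = 84,020 / 1,260 = 66.6825 → 66.7.

66.7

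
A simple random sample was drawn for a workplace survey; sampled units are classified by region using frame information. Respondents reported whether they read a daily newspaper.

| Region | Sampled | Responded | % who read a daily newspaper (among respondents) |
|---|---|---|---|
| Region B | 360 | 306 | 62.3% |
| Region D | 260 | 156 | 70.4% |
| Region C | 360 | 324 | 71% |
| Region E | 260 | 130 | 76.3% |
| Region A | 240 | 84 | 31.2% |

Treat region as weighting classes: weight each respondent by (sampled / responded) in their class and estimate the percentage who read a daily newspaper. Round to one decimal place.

63.3%

Class response rates: Region B 306/360 = 85%, Region D 156/260 = 60%, Region C 324/360 = 90%, Region E 130/260 = 50%, Region A 84/240 = 35%.
With weight = n_sampled/n_responded per class, the weighted class total is n_sampled:
  Region B: 360 × 62.3 = 22,428
  Region D: 260 × 70.4 = 18,304
  Region C: 360 × 71 = 25,560
  Region E: 260 × 76.3 = 19,838
  Region A: 240 × 31.2 = 7488
Adjusted estimate = 93,618 / 1,480 = 63.2554 → 63.3%.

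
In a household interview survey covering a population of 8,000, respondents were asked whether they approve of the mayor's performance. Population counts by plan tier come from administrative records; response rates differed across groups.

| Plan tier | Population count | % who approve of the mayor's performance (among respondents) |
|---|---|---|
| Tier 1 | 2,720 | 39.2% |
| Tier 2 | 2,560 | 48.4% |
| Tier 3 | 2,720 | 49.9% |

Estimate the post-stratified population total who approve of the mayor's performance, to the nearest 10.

3,660

Apply each group's respondent rate to its population count:
  Tier 1: 2,720 × 39.2% = 1066.24
  Tier 2: 2,560 × 48.4% = 1239.04
  Tier 3: 2,720 × 49.9% = 1357.28
Estimated total = 3662.56 → 3,660.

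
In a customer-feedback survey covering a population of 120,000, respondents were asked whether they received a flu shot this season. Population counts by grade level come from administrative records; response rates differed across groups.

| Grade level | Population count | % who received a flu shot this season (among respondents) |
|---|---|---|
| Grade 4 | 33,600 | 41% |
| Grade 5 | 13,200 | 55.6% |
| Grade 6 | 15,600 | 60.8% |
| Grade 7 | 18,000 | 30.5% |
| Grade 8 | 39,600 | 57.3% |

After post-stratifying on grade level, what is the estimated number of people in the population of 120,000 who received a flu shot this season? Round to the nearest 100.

Each cell contributes its population count × the respondent rate:
  Grade 4: 33,600 × 41% = 13,776
  Grade 5: 13,200 × 55.6% = 7339.2
  Grade 6: 15,600 × 60.8% = 9484.8
  Grade 7: 18,000 × 30.5% = 5490
  Grade 8: 39,600 × 57.3% = 22690.8
Estimated total = 58780.8 → 58,800.

58,800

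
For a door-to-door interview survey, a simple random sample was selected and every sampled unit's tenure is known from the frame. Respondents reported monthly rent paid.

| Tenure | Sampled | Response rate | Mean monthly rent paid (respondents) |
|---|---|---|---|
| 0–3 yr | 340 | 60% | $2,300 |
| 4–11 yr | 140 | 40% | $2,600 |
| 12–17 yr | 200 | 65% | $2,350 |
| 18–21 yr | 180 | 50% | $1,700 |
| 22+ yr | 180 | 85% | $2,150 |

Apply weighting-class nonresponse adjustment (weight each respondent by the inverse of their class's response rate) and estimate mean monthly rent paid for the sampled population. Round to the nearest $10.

$2,220

With weight = n_sampled/n_responded per class, the weighted class total is n_sampled:
  0–3 yr: 340 × 2300 = 782,000
  4–11 yr: 140 × 2600 = 364,000
  12–17 yr: 200 × 2350 = 470,000
  18–21 yr: 180 × 1700 = 306,000
  22+ yr: 180 × 2150 = 387,000
Adjusted estimate = 2,309,000 / 1,040 = 2220.19 → $2,220.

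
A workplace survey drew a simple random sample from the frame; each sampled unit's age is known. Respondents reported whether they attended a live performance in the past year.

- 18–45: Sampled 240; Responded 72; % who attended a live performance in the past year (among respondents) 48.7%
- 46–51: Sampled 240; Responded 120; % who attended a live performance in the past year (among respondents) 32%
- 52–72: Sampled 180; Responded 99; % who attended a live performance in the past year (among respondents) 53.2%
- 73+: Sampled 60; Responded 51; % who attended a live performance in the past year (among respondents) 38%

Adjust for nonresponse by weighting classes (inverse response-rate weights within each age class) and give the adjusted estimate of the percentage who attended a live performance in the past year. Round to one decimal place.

43.4%

Response rates by class: 18–45 72/240 = 30%, 46–51 120/240 = 50%, 52–72 99/180 = 55%, 73+ 51/60 = 85%.
Each respondent's weight = sampled/responded in their class; summing within a class gives n_sampled, so:
  18–45: 240 × 48.7 = 11,688
  46–51: 240 × 32 = 7680
  52–72: 180 × 53.2 = 9576
  73+: 60 × 38 = 2280
Adjusted estimate = 31,224 / 720 = 43.3667 → 43.4%.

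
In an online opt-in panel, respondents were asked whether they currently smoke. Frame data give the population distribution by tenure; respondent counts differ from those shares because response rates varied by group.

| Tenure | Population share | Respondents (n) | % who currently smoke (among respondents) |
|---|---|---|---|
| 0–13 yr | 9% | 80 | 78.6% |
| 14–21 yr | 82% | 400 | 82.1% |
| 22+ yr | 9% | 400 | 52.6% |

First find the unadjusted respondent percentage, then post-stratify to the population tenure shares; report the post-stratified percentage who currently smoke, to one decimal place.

79.1%

Unadjusted (pooled respondent) estimate weights by respondent counts:
  (80/880)×78.6 + (400/880)×82.1 + (400/880)×52.6 = 68.3727%
Post-stratified estimate weights by population shares:
  0.09×78.6 + 0.82×82.1 + 0.09×52.6 = 79.13%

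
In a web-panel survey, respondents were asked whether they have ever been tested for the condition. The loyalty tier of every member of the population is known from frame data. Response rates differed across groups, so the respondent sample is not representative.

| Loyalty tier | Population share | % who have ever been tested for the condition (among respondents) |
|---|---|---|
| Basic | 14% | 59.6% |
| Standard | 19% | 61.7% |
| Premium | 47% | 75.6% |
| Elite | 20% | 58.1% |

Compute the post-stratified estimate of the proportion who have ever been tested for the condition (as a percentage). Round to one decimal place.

67.2%

Post-stratification weights by population share, not respondent share:
  Basic: 0.14 × 59.6 = 8.344
  Standard: 0.19 × 61.7 = 11.723
  Premium: 0.47 × 75.6 = 35.532
  Elite: 0.2 × 58.1 = 11.62
Post-stratified estimate = 67.219 → 67.2%.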